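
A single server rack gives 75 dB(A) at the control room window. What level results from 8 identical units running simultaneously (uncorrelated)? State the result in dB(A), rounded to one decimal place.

84.0 dB(A)

N identical incoherent sources raise the level by 10·log₁₀ N.
L_total = 75 + 10·log₁₀(8) = 75 + 9.031 = 84.03 dB(A).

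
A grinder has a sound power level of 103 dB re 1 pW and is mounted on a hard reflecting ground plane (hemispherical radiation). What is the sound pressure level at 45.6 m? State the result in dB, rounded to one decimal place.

61.8 dB

The power spreads over a hemisphere of area 2π·r², so L_p = L_w − 10·log₁₀(2π·r²).
2π·r² = 1.307e+04 m², 10·log₁₀ of that is 41.161 dB.
L_p = 103 − 41.161 = 61.84 dB.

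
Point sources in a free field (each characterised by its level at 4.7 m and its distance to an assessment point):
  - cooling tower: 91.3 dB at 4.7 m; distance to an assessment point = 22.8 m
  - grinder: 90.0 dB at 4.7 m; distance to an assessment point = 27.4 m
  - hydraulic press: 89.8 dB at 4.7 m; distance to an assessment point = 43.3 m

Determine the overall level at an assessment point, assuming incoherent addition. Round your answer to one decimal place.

79.9 dB

Apply inverse-square spreading to bring every level to the receiver, then sum 10^(L/10).
cooling tower: 91.3 − 20·log₁₀(22.8/4.7) = 91.3 − 13.72 = 77.58 dB.
grinder: 90.0 − 20·log₁₀(27.4/4.7) = 90.0 − 15.31 = 74.69 dB.
hydraulic press: 89.8 − 20·log₁₀(43.3/4.7) = 89.8 − 19.29 = 70.51 dB.
Σ 10^(L/10) = 9.800e+07 → L_total = 10·log₁₀(9.800e+07) = 79.91 dB.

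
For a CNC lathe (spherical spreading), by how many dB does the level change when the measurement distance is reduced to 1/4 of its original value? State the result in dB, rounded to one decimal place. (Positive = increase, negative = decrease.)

Point-source spreading: ΔL = −20·log₁₀(r₂/r₁).
ΔL = −20·log₁₀(0.25) = +12.04 dB.

+12.0 dB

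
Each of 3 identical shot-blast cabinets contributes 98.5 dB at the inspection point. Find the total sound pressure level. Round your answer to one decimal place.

103.3 dB

With 3 equal, uncorrelated contributions the intensity is 3× that of one unit, giving a rise of 10·log₁₀ 3.
L_total = 98.5 + 10·log₁₀(3) = 98.5 + 4.771 = 103.27 dB.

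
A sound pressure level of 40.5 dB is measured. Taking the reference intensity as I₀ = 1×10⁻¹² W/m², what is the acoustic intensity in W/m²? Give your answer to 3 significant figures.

I = I₀·10^(L/10) = 10⁻¹² × 10^(40.5/10) = 10^(-7.950).

1.12e-08 W/m²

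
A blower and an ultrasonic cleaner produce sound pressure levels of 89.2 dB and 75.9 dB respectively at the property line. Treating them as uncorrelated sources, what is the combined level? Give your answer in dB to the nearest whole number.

89 dB

Incoherent sources combine by intensity addition: L_total = 10·log₁₀(Σ 10^(L_i/10)).
Σ 10^(L/10) = 10^(89.2/10) + 10^(75.9/10) = 8.707e+08.
L_total = 10·log₁₀(8.707e+08) = 89.40 dB.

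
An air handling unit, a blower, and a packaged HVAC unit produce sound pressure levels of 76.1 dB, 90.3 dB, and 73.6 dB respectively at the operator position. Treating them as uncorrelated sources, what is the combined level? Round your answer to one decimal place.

For uncorrelated sources the intensities add, so convert each level to linear form, sum, and take 10·log₁₀ of the total.
Σ 10^(L/10) = 10^(76.1/10) + 10^(90.3/10) + 10^(73.6/10) = 1.135e+09.
L_total = 10·log₁₀(1.135e+09) = 90.55 dB.

90.6 dB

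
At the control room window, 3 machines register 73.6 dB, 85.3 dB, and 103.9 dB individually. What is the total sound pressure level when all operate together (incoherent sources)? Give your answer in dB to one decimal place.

For uncorrelated sources the intensities add, so convert each level to linear form, sum, and take 10·log₁₀ of the total.
Σ 10^(L/10) = 10^(73.6/10) + 10^(85.3/10) + 10^(103.9/10) = 2.491e+10.
L_total = 10·log₁₀(2.491e+10) = 103.96 dB.

104.0 dB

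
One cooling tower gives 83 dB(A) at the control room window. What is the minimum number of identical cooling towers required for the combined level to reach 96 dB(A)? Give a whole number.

20

N identical sources give L₁ + 10·log₁₀ N, so require 10·log₁₀ N ≥ 96 − 83 = 13.0 dB.
N ≥ 10^(13.0/10) = 19.953, so N = 20.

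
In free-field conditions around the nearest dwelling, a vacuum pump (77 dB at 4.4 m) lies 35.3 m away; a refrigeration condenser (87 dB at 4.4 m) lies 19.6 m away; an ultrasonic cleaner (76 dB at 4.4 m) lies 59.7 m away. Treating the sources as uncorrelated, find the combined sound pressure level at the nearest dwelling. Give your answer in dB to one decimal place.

74.2 dB

Propagate each source to the receiver with L = L_ref − 20·log₁₀(r/r_ref), then add intensities.
vacuum pump: 77 − 20·log₁₀(35.3/4.4) = 77 − 18.09 = 58.91 dB.
refrigeration condenser: 87 − 20·log₁₀(19.6/4.4) = 87 − 12.98 = 74.02 dB.
ultrasonic cleaner: 76 − 20·log₁₀(59.7/4.4) = 76 − 22.65 = 53.35 dB.
Σ 10^(L/10) = 2.625e+07 → L_total = 10·log₁₀(2.625e+07) = 74.19 dB.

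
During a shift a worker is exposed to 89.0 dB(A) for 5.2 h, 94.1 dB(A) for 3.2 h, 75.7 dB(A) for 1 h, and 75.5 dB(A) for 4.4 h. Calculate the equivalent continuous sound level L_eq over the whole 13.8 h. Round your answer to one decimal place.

89.6 dB(A)

L_eq = 10·log₁₀[(1/T)·Σ tᵢ·10^(Lᵢ/10)] with T = 13.8 h.
Σ tᵢ·10^(Lᵢ/10) = 5.2·10^(89.0/10) + 3.2·10^(94.1/10) + 1·10^(75.7/10) + 4.4·10^(75.5/10) = 1.255e+10.
L_eq = 10·log₁₀(1.255e+10/13.8) = 89.59 dB(A).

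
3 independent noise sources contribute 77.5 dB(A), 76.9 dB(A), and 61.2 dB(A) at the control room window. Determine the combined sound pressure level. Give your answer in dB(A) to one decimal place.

80.3 dB(A)

Incoherent sources combine by intensity addition: L_total = 10·log₁₀(Σ 10^(L_i/10)).
Σ 10^(L/10) = 10^(77.5/10) + 10^(76.9/10) + 10^(61.2/10) = 1.065e+08.
L_total = 10·log₁₀(1.065e+08) = 80.27 dB(A).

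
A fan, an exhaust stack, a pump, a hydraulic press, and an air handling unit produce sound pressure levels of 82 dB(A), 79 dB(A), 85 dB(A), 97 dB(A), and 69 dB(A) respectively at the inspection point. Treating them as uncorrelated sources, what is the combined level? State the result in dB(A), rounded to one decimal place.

Incoherent sources combine by intensity addition: L_total = 10·log₁₀(Σ 10^(L_i/10)).
Σ 10^(L/10) = 10^(82/10) + 10^(79/10) + 10^(85/10) + 10^(97/10) + 10^(69/10) = 5.574e+09.
L_total = 10·log₁₀(5.574e+09) = 97.46 dB(A).

97.5 dB(A)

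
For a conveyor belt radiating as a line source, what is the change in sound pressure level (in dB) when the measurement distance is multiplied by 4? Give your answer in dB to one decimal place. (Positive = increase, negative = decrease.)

A line source loses 3 dB per doubling of distance; generally ΔL = −10·log₁₀(r₂/r₁).
ΔL = −10·log₁₀(4) = -6.02 dB.

-6.0 dB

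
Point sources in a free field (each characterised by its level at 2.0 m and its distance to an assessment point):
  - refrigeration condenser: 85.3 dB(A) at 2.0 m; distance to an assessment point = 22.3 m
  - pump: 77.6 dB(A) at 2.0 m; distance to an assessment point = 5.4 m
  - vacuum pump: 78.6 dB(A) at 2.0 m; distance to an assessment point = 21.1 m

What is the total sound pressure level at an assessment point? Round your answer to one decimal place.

Propagate each source to the receiver with L = L_ref − 20·log₁₀(r/r_ref), then add intensities.
refrigeration condenser: 85.3 − 20·log₁₀(22.3/2.0) = 85.3 − 20.95 = 64.35 dB(A).
pump: 77.6 − 20·log₁₀(5.4/2.0) = 77.6 − 8.63 = 68.97 dB(A).
vacuum pump: 78.6 − 20·log₁₀(21.1/2.0) = 78.6 − 20.47 = 58.13 dB(A).
Σ 10^(L/10) = 1.127e+07 → L_total = 10·log₁₀(1.127e+07) = 70.52 dB(A).

70.5 dB(A)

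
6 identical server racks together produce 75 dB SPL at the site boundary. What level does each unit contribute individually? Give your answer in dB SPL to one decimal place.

Dividing the total intensity by 6 lowers the level by 10·log₁₀ 6 = 7.782 dB: L₁ = 75 − 7.782.

67.2 dB SPL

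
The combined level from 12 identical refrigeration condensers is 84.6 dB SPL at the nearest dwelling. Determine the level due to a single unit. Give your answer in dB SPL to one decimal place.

Dividing the total intensity by 12 lowers the level by 10·log₁₀ 12 = 10.792 dB: L₁ = 84.6 − 10.792.

73.8 dB SPL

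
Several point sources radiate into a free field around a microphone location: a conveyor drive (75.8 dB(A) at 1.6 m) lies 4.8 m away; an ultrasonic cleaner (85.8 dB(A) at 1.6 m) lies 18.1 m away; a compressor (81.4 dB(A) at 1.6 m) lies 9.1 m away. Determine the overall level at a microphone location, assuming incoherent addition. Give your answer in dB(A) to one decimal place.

70.6 dB(A)

Apply inverse-square spreading to bring every level to the receiver, then sum 10^(L/10).
conveyor drive: 75.8 − 20·log₁₀(4.8/1.6) = 75.8 − 9.54 = 66.26 dB(A).
ultrasonic cleaner: 85.8 − 20·log₁₀(18.1/1.6) = 85.8 − 21.07 = 64.73 dB(A).
compressor: 81.4 − 20·log₁₀(9.1/1.6) = 81.4 − 15.10 = 66.30 dB(A).
Σ 10^(L/10) = 1.146e+07 → L_total = 10·log₁₀(1.146e+07) = 70.59 dB(A).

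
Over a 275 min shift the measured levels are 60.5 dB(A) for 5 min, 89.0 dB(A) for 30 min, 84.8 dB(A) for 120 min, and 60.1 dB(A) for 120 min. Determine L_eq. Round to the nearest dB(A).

83 dB(A)

Weight each interval's intensity by its duration and average over T = 275 min:
Σ tᵢ·10^(Lᵢ/10) = 5·10^(60.5/10) + 30·10^(89.0/10) + 120·10^(84.8/10) + 120·10^(60.1/10) = 6.020e+10.
L_eq = 10·log₁₀(6.020e+10/275) = 83.40 dB(A).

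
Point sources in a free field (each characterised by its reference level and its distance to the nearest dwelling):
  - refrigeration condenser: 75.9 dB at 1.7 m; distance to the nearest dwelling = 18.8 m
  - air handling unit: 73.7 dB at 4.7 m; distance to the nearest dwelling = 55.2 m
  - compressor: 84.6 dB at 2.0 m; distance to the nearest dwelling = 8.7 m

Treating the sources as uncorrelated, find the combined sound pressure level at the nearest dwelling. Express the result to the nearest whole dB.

72 dB

Propagate each source to the receiver with L = L_ref − 20·log₁₀(r/r_ref), then add intensities.
refrigeration condenser: 75.9 − 20·log₁₀(18.8/1.7) = 75.9 − 20.87 = 55.03 dB.
air handling unit: 73.7 − 20·log₁₀(55.2/4.7) = 73.7 − 21.40 = 52.30 dB.
compressor: 84.6 − 20·log₁₀(8.7/2.0) = 84.6 − 12.77 = 71.83 dB.
Σ 10^(L/10) = 1.573e+07 → L_total = 10·log₁₀(1.573e+07) = 71.97 dB.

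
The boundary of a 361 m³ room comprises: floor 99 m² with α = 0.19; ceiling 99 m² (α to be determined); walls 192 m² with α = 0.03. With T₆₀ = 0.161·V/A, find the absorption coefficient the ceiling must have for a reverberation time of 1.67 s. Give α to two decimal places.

Required total absorption A = 0.161·361/1.67 = 34.80 m².
Absorption from the other surfaces = 99·0.19 + 192·0.03 = 24.57 m², so the ceiling must supply 10.23 m² over 99 m².
α = 10.23/99 = 0.103.

0.10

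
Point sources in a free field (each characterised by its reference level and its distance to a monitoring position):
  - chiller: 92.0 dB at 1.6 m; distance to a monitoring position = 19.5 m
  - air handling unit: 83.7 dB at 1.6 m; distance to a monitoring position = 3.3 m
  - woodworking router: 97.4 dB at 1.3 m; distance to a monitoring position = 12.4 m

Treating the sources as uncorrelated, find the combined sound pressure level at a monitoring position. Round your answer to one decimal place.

81.0 dB

Propagate each source to the receiver with L = L_ref − 20·log₁₀(r/r_ref), then add intensities.
chiller: 92.0 − 20·log₁₀(19.5/1.6) = 92.0 − 21.72 = 70.28 dB.
air handling unit: 83.7 − 20·log₁₀(3.3/1.6) = 83.7 − 6.29 = 77.41 dB.
woodworking router: 97.4 − 20·log₁₀(12.4/1.3) = 97.4 − 19.59 = 77.81 dB.
Σ 10^(L/10) = 1.262e+08 → L_total = 10·log₁₀(1.262e+08) = 81.01 dB.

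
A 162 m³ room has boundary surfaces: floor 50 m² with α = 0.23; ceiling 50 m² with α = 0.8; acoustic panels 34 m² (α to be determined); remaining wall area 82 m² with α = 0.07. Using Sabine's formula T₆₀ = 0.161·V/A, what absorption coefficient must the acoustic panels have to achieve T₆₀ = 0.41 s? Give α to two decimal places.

A = 0.161·V/T₆₀ = 0.161·162/0.41 = 63.61 m² sabins.
Absorption from the other surfaces = 50·0.23 + 50·0.8 + 82·0.07 = 57.24 m², so the acoustic panels must supply 6.37 m² over 34 m².
α = 6.37/34 = 0.187.

0.19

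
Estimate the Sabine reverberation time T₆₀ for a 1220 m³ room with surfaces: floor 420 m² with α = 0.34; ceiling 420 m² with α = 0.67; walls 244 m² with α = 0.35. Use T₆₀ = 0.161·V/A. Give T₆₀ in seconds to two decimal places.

Summing Sᵢαᵢ: 420·0.34 + 420·0.67 + 244·0.35 = 509.60 m².
T₆₀ = 0.161·V/A = 0.161·1220/509.60 = 0.385 s.

0.39 s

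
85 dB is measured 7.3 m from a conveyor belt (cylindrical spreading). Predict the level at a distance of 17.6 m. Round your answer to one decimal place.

81.2 dB

Line-source attenuation: ΔL = 10·log₁₀(r₂/r₁) = 10·log₁₀(17.6/7.3) = 3.822 dB.
L₂ = 85 − 10·log₁₀(17.6/7.3) = 85 − 3.822 = 81.18 dB.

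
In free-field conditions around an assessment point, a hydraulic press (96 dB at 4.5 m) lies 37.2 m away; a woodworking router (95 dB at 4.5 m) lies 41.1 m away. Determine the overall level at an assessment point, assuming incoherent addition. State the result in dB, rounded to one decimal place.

Propagate each source to the receiver with L = L_ref − 20·log₁₀(r/r_ref), then add intensities.
hydraulic press: 96 − 20·log₁₀(37.2/4.5) = 96 − 18.35 = 77.65 dB.
woodworking router: 95 − 20·log₁₀(41.1/4.5) = 95 − 19.21 = 75.79 dB.
Σ 10^(L/10) = 9.616e+07 → L_total = 10·log₁₀(9.616e+07) = 79.83 dB.

79.8 dB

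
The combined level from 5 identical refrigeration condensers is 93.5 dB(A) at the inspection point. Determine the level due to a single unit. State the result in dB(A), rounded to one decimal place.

Dividing the total intensity by 5 lowers the level by 10·log₁₀ 5 = 6.990 dB: L₁ = 93.5 − 6.990.

86.5 dB(A)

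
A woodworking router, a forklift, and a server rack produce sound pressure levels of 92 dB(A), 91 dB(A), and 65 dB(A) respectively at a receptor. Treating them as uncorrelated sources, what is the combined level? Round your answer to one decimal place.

94.5 dB(A)

For uncorrelated sources the intensities add, so convert each level to linear form, sum, and take 10·log₁₀ of the total.
Σ 10^(L/10) = 10^(92/10) + 10^(91/10) + 10^(65/10) = 2.847e+09.
L_total = 10·log₁₀(2.847e+09) = 94.54 dB(A).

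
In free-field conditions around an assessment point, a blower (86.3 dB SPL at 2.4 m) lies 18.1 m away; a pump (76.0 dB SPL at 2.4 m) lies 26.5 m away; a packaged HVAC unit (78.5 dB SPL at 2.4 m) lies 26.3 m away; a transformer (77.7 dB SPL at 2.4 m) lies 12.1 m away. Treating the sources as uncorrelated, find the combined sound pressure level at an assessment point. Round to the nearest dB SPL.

70 dB SPL

First find each source's level at the receiver (point-source: −20·log₁₀(r/r_ref)), then combine on an intensity basis.
blower: 86.3 − 20·log₁₀(18.1/2.4) = 86.3 − 17.55 = 68.75 dB SPL.
pump: 76.0 − 20·log₁₀(26.5/2.4) = 76.0 − 20.86 = 55.14 dB SPL.
packaged HVAC unit: 78.5 − 20·log₁₀(26.3/2.4) = 78.5 − 20.79 = 57.71 dB SPL.
transformer: 77.7 − 20·log₁₀(12.1/2.4) = 77.7 − 14.05 = 63.65 dB SPL.
Σ 10^(L/10) = 1.073e+07 → L_total = 10·log₁₀(1.073e+07) = 70.31 dB SPL.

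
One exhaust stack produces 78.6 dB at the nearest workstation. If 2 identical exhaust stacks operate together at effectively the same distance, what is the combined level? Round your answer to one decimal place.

81.6 dB

L_total = L₁ + 10·log₁₀ N for N identical incoherent sources.
L_total = 78.6 + 10·log₁₀(2) = 78.6 + 3.010 = 81.61 dB.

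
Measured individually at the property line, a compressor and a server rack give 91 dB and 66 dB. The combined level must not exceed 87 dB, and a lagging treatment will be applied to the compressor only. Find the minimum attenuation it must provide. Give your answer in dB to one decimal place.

Fixed contribution from the other source: Σ 10^(L/10) = 10^(66/10) = 3.981e+06 (66.00 dB).
The limit corresponds to 10^(87/10) = 5.012e+08; subtracting the fixed part leaves 4.972e+08 for the compressor, i.e. 86.97 dB.
Required insertion loss = 91 − 86.97 = 4.03 dB.

4.0 dB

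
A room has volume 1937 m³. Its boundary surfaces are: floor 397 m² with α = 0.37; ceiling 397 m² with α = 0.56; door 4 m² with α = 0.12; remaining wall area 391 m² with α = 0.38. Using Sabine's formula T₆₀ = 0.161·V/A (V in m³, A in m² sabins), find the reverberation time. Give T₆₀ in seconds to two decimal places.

0.60 s

Summing Sᵢαᵢ: 397·0.37 + 397·0.56 + 4·0.12 + 391·0.38 = 518.27 m².
T₆₀ = 0.161 × 1937 / 518.27 = 0.602 s.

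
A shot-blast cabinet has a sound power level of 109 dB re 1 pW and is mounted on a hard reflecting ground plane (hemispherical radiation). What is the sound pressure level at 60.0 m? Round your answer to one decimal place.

The power spreads over a hemisphere of area 2π·r², so L_p = L_w − 10·log₁₀(2π·r²).
2π·r² = 2.262e+04 m², 10·log₁₀ of that is 43.545 dB.
L_p = 109 − 43.545 = 65.46 dB.

65.5 dB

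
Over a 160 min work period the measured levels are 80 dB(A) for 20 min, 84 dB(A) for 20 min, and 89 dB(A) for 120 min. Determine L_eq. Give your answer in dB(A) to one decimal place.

88.1 dB(A)

Weight each interval's intensity by its duration and average over T = 160 min:
Σ tᵢ·10^(Lᵢ/10) = 20·10^(80/10) + 20·10^(84/10) + 120·10^(89/10) = 1.023e+11.
L_eq = 10·log₁₀(1.023e+11/160) = 88.06 dB(A).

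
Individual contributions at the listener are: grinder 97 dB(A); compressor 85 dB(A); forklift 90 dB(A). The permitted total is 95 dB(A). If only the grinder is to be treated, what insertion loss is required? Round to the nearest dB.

Everything except the grinder sums to 10^(85/10) + 10^(90/10) = 1.316e+09 in linear terms, 91.19 dB(A).
To meet 95 dB(A) overall, the treated grinder may contribute at most 10^(95/10) − 1.316e+09 = 1.846e+09, i.e. 92.66 dB(A).
Required insertion loss = 97 − 92.66 = 4.34 dB.

4 dB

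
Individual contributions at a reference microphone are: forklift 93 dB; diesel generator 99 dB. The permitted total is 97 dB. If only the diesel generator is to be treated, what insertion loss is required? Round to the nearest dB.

4 dB

Fixed contribution from the other source: Σ 10^(L/10) = 10^(93/10) = 1.995e+09 (93.00 dB).
To meet 97 dB overall, the treated diesel generator may contribute at most 10^(97/10) − 1.995e+09 = 3.017e+09, i.e. 94.80 dB.
Required insertion loss = 99 − 94.80 = 4.20 dB.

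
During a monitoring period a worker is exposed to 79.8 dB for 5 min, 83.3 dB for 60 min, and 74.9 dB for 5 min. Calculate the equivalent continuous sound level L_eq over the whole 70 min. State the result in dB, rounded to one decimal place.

L_eq = 10·log₁₀[(1/T)·Σ tᵢ·10^(Lᵢ/10)] with T = 70 min.
Σ tᵢ·10^(Lᵢ/10) = 5·10^(79.8/10) + 60·10^(83.3/10) + 5·10^(74.9/10) = 1.346e+10.
L_eq = 10·log₁₀(1.346e+10/70) = 82.84 dB.

82.8 dB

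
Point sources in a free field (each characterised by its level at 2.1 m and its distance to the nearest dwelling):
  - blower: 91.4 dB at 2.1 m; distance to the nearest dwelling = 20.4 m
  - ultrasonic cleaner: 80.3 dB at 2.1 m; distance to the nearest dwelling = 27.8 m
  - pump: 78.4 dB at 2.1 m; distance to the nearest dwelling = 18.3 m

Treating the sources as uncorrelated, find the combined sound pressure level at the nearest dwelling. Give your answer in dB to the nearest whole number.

72 dB

First find each source's level at the receiver (point-source: −20·log₁₀(r/r_ref)), then combine on an intensity basis.
blower: 91.4 − 20·log₁₀(20.4/2.1) = 91.4 − 19.75 = 71.65 dB.
ultrasonic cleaner: 80.3 − 20·log₁₀(27.8/2.1) = 80.3 − 22.44 = 57.86 dB.
pump: 78.4 − 20·log₁₀(18.3/2.1) = 78.4 − 18.80 = 59.60 dB.
Σ 10^(L/10) = 1.615e+07 → L_total = 10·log₁₀(1.615e+07) = 72.08 dB.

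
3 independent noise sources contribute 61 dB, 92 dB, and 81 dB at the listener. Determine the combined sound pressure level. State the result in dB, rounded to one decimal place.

92.3 dB

Incoherent sources combine by intensity addition: L_total = 10·log₁₀(Σ 10^(L_i/10)).
Σ 10^(L/10) = 10^(61/10) + 10^(92/10) + 10^(81/10) = 1.712e+09.
L_total = 10·log₁₀(1.712e+09) = 92.34 dB.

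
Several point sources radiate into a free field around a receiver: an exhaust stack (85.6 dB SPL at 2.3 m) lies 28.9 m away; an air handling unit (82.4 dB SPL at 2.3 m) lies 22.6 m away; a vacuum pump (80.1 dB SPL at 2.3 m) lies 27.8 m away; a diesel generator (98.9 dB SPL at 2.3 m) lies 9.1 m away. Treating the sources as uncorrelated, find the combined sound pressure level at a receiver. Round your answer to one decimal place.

Apply inverse-square spreading to bring every level to the receiver, then sum 10^(L/10).
exhaust stack: 85.6 − 20·log₁₀(28.9/2.3) = 85.6 − 21.98 = 63.62 dB SPL.
air handling unit: 82.4 − 20·log₁₀(22.6/2.3) = 82.4 − 19.85 = 62.55 dB SPL.
vacuum pump: 80.1 − 20·log₁₀(27.8/2.3) = 80.1 − 21.65 = 58.45 dB SPL.
diesel generator: 98.9 − 20·log₁₀(9.1/2.3) = 98.9 − 11.95 = 86.95 dB SPL.
Σ 10^(L/10) = 5.007e+08 → L_total = 10·log₁₀(5.007e+08) = 87.00 dB SPL.

87.0 dB SPL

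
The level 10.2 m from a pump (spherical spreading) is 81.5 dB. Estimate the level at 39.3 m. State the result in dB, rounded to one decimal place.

Spherical spreading from a point source gives a 20·log₁₀(r₂/r₁) drop.
L₂ = 81.5 − 20·log₁₀(39.3/10.2) = 81.5 − 11.716 = 69.78 dB.

69.8 dB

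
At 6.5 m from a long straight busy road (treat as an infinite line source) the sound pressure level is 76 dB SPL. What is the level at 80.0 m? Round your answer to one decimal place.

65.1 dB SPL

Cylindrical spreading from a line source gives a 10·log₁₀(r₂/r₁) drop.
L₂ = 76 − 10·log₁₀(80.0/6.5) = 76 − 10.902 = 65.10 dB SPL.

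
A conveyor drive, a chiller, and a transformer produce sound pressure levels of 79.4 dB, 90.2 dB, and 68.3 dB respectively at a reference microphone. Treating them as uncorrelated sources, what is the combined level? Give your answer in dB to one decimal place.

90.6 dB

Incoherent sources combine by intensity addition: L_total = 10·log₁₀(Σ 10^(L_i/10)).
Σ 10^(L/10) = 10^(79.4/10) + 10^(90.2/10) + 10^(68.3/10) = 1.141e+09.
L_total = 10·log₁₀(1.141e+09) = 90.57 dB.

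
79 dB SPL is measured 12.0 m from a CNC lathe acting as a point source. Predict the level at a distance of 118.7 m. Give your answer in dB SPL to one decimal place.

59.1 dB SPL

For a point source, L₂ = L₁ − 20·log₁₀(r₂/r₁).
L₂ = 79 − 20·log₁₀(118.7/12.0) = 79 − 19.905 = 59.09 dB SPL.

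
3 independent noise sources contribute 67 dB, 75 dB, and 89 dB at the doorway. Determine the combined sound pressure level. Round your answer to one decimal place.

89.2 dB

For uncorrelated sources the intensities add, so convert each level to linear form, sum, and take 10·log₁₀ of the total.
Σ 10^(L/10) = 10^(67/10) + 10^(75/10) + 10^(89/10) = 8.310e+08.
L_total = 10·log₁₀(8.310e+08) = 89.20 dB.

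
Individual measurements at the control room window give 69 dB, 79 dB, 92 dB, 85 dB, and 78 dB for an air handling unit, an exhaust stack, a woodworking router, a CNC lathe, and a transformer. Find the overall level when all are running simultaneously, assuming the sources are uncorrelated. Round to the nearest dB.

Incoherent sources combine by intensity addition: L_total = 10·log₁₀(Σ 10^(L_i/10)).
Σ 10^(L/10) = 10^(69/10) + 10^(79/10) + 10^(92/10) + 10^(85/10) + 10^(78/10) = 2.052e+09.
L_total = 10·log₁₀(2.052e+09) = 93.12 dB.

93 dB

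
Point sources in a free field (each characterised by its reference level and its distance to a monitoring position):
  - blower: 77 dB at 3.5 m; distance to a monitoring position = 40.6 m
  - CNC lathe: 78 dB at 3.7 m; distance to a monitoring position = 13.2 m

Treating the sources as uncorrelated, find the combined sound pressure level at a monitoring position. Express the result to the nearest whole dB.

67 dB

Apply inverse-square spreading to bring every level to the receiver, then sum 10^(L/10).
blower: 77 − 20·log₁₀(40.6/3.5) = 77 − 21.29 = 55.71 dB.
CNC lathe: 78 − 20·log₁₀(13.2/3.7) = 78 − 11.05 = 66.95 dB.
Σ 10^(L/10) = 5.330e+06 → L_total = 10·log₁₀(5.330e+06) = 67.27 dB.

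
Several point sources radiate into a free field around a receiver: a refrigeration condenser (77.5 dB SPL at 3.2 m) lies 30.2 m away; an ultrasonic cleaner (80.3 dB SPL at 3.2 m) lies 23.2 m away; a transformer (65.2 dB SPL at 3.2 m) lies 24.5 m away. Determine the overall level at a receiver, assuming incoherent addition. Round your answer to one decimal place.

Apply inverse-square spreading to bring every level to the receiver, then sum 10^(L/10).
refrigeration condenser: 77.5 − 20·log₁₀(30.2/3.2) = 77.5 − 19.50 = 58.00 dB SPL.
ultrasonic cleaner: 80.3 − 20·log₁₀(23.2/3.2) = 80.3 − 17.21 = 63.09 dB SPL.
transformer: 65.2 − 20·log₁₀(24.5/3.2) = 65.2 − 17.68 = 47.52 dB SPL.
Σ 10^(L/10) = 2.726e+06 → L_total = 10·log₁₀(2.726e+06) = 64.36 dB SPL.

64.4 dB SPL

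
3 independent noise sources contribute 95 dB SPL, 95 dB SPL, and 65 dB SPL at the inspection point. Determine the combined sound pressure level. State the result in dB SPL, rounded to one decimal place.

98.0 dB SPL

Incoherent sources combine by intensity addition: L_total = 10·log₁₀(Σ 10^(L_i/10)).
Σ 10^(L/10) = 10^(95/10) + 10^(95/10) + 10^(65/10) = 6.328e+09.
L_total = 10·log₁₀(6.328e+09) = 98.01 dB SPL.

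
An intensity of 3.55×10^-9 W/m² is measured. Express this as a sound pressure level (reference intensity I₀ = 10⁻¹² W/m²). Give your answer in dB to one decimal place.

35.5 dB

I/I₀ = 3.55×10^-9/10⁻¹² = 3.55×10^3, and L = 10·log₁₀(I/I₀).
L = 10·(0.5502 + 3) = 35.50 dB.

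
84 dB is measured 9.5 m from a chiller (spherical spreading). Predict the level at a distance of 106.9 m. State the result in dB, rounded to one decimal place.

63.0 dB

Point-source attenuation: ΔL = 20·log₁₀(r₂/r₁) = 20·log₁₀(106.9/9.5) = 21.025 dB.
L₂ = 84 − 20·log₁₀(106.9/9.5) = 84 − 21.025 = 62.97 dB.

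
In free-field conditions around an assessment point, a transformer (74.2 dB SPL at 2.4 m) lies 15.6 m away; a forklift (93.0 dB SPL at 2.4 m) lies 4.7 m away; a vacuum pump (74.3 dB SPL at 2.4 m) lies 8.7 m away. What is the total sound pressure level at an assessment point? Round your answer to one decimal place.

Apply inverse-square spreading to bring every level to the receiver, then sum 10^(L/10).
transformer: 74.2 − 20·log₁₀(15.6/2.4) = 74.2 − 16.26 = 57.94 dB SPL.
forklift: 93.0 − 20·log₁₀(4.7/2.4) = 93.0 − 5.84 = 87.16 dB SPL.
vacuum pump: 74.3 − 20·log₁₀(8.7/2.4) = 74.3 − 11.19 = 63.11 dB SPL.
Σ 10^(L/10) = 5.229e+08 → L_total = 10·log₁₀(5.229e+08) = 87.18 dB SPL.

87.2 dB SPL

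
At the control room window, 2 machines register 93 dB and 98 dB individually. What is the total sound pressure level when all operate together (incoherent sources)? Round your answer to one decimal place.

99.2 dB

For uncorrelated sources the intensities add, so convert each level to linear form, sum, and take 10·log₁₀ of the total.
Σ 10^(L/10) = 10^(93/10) + 10^(98/10) = 8.305e+09.
L_total = 10·log₁₀(8.305e+09) = 99.19 dB.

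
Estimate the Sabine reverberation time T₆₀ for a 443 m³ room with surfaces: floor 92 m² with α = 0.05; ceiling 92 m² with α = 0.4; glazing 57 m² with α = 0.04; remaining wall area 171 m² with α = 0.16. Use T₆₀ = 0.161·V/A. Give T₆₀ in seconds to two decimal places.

Total absorption A = 92·0.05 + 92·0.4 + 57·0.04 + 171·0.16 = 71.04 m² sabins.
T₆₀ = 0.161 × 443 / 71.04 = 1.004 s.

1.00 s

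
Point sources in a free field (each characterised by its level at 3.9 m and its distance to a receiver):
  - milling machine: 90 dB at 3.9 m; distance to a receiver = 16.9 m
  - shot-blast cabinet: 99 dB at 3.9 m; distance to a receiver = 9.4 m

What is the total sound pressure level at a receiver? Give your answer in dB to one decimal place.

Apply inverse-square spreading to bring every level to the receiver, then sum 10^(L/10).
milling machine: 90 − 20·log₁₀(16.9/3.9) = 90 − 12.74 = 77.26 dB.
shot-blast cabinet: 99 − 20·log₁₀(9.4/3.9) = 99 − 7.64 = 91.36 dB.
Σ 10^(L/10) = 1.421e+09 → L_total = 10·log₁₀(1.421e+09) = 91.52 dB.

91.5 dB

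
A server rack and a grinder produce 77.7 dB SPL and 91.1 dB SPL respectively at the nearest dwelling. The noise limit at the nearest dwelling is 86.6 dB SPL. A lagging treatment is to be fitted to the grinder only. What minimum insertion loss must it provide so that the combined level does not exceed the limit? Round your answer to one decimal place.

5.1 dB

Everything except the grinder sums to 10^(77.7/10) = 5.888e+07 in linear terms, 77.70 dB SPL.
The limit corresponds to 10^(86.6/10) = 4.571e+08; subtracting the fixed part leaves 3.982e+08 for the grinder, i.e. 86.00 dB SPL.
So the grinder must be reduced from 91.1 to 86.00 dB SPL: IL = 5.10 dB.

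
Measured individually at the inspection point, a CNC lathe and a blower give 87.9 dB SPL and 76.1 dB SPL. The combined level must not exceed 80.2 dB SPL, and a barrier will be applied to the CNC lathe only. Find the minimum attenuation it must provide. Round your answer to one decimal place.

9.8 dB

Everything except the CNC lathe sums to 10^(76.1/10) = 4.074e+07 in linear terms, 76.10 dB SPL.
The limit corresponds to 10^(80.2/10) = 1.047e+08; subtracting the fixed part leaves 6.397e+07 for the CNC lathe, i.e. 78.06 dB SPL.
Required insertion loss = 87.9 − 78.06 = 9.84 dB.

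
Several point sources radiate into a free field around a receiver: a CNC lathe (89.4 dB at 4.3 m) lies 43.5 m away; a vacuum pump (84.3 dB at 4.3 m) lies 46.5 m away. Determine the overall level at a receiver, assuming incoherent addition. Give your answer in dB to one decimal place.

First find each source's level at the receiver (point-source: −20·log₁₀(r/r_ref)), then combine on an intensity basis.
CNC lathe: 89.4 − 20·log₁₀(43.5/4.3) = 89.4 − 20.10 = 69.30 dB.
vacuum pump: 84.3 − 20·log₁₀(46.5/4.3) = 84.3 − 20.68 = 63.62 dB.
Σ 10^(L/10) = 1.081e+07 → L_total = 10·log₁₀(1.081e+07) = 70.34 dB.

70.3 dB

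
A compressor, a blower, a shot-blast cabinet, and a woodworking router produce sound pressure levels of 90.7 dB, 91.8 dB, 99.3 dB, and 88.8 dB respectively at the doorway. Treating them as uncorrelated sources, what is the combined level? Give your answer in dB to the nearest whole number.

For uncorrelated sources the intensities add, so convert each level to linear form, sum, and take 10·log₁₀ of the total.
Σ 10^(L/10) = 10^(90.7/10) + 10^(91.8/10) + 10^(99.3/10) + 10^(88.8/10) = 1.196e+10.
L_total = 10·log₁₀(1.196e+10) = 100.78 dB.

101 dB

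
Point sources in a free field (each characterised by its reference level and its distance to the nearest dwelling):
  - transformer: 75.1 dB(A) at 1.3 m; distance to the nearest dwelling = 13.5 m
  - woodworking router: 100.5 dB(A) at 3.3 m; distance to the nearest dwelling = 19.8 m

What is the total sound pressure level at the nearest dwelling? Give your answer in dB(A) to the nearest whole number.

85 dB(A)

First find each source's level at the receiver (point-source: −20·log₁₀(r/r_ref)), then combine on an intensity basis.
transformer: 75.1 − 20·log₁₀(13.5/1.3) = 75.1 − 20.33 = 54.77 dB(A).
woodworking router: 100.5 − 20·log₁₀(19.8/3.3) = 100.5 − 15.56 = 84.94 dB(A).
Σ 10^(L/10) = 3.120e+08 → L_total = 10·log₁₀(3.120e+08) = 84.94 dB(A).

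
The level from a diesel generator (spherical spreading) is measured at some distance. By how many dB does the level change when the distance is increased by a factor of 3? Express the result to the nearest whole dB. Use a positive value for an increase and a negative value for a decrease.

-10 dB

A point source loses 6 dB per doubling of distance; generally ΔL = −20·log₁₀(r₂/r₁).
ΔL = −20·log₁₀(3) = -9.54 dB.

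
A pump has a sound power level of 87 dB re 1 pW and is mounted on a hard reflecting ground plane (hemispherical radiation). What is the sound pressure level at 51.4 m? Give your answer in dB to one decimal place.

44.8 dB

L_p = L_w − 10·log₁₀(2π·r²) with r = 51.4 m.
2π·r² = 1.66e+04 m², 10·log₁₀ of that is 42.201 dB.
L_p = 87 − 42.201 = 44.80 dB.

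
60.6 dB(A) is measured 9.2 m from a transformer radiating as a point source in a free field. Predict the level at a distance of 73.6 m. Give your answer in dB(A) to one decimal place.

42.5 dB(A)

Spherical spreading from a point source gives a 20·log₁₀(r₂/r₁) drop.
L₂ = 60.6 − 20·log₁₀(73.6/9.2) = 60.6 − 18.062 = 42.54 dB(A).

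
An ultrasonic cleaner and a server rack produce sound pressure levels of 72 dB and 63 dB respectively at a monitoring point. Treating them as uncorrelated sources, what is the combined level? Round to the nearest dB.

For uncorrelated sources the intensities add, so convert each level to linear form, sum, and take 10·log₁₀ of the total.
Σ 10^(L/10) = 10^(72/10) + 10^(63/10) = 1.784e+07.
L_total = 10·log₁₀(1.784e+07) = 72.51 dB.

73 dB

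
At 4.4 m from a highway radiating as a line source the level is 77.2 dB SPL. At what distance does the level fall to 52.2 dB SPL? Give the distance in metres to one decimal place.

For a line source L₁ − L₂ = 10·log₁₀(r₂/r₁), so r₂ = r₁·10^((L₁−L₂)/10).
r₂ = 4.4·10^((77.2−52.2)/10) = 4.4·10^(25.0/10) = 1391.40 m.

1391.4 m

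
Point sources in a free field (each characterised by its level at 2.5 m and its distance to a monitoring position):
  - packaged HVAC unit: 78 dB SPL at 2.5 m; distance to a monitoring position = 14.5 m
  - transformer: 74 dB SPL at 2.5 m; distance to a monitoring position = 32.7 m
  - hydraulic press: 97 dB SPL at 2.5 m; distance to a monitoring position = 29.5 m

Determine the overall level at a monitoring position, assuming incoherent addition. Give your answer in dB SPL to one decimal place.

Propagate each source to the receiver with L = L_ref − 20·log₁₀(r/r_ref), then add intensities.
packaged HVAC unit: 78 − 20·log₁₀(14.5/2.5) = 78 − 15.27 = 62.73 dB SPL.
transformer: 74 − 20·log₁₀(32.7/2.5) = 74 − 22.33 = 51.67 dB SPL.
hydraulic press: 97 − 20·log₁₀(29.5/2.5) = 97 − 21.44 = 75.56 dB SPL.
Σ 10^(L/10) = 3.802e+07 → L_total = 10·log₁₀(3.802e+07) = 75.80 dB SPL.

75.8 dB SPL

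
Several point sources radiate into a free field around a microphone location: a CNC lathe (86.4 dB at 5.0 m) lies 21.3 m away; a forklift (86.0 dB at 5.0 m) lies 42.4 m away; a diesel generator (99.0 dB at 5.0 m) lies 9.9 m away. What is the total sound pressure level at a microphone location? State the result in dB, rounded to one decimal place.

93.1 dB

Propagate each source to the receiver with L = L_ref − 20·log₁₀(r/r_ref), then add intensities.
CNC lathe: 86.4 − 20·log₁₀(21.3/5.0) = 86.4 − 12.59 = 73.81 dB.
forklift: 86.0 − 20·log₁₀(42.4/5.0) = 86.0 − 18.57 = 67.43 dB.
diesel generator: 99.0 − 20·log₁₀(9.9/5.0) = 99.0 − 5.93 = 93.07 dB.
Σ 10^(L/10) = 2.056e+09 → L_total = 10·log₁₀(2.056e+09) = 93.13 dB.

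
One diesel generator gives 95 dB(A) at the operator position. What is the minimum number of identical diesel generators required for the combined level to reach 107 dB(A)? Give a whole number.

16

N identical sources give L₁ + 10·log₁₀ N, so require 10·log₁₀ N ≥ 107 − 95 = 12.0 dB.
N ≥ 10^(12.0/10) = 15.849, so N = 16.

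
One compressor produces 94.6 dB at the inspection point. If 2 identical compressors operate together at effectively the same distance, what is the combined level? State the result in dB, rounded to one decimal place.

97.6 dB

N identical incoherent sources raise the level by 10·log₁₀ N.
L_total = 94.6 + 10·log₁₀(2) = 94.6 + 3.010 = 97.61 dB.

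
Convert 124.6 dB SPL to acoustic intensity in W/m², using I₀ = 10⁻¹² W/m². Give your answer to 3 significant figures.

I/I₀ = 10^(124.6/10) = 2.884e+12, so I = 2.884e+12 × 10⁻¹² W/m².

2.88 W/m²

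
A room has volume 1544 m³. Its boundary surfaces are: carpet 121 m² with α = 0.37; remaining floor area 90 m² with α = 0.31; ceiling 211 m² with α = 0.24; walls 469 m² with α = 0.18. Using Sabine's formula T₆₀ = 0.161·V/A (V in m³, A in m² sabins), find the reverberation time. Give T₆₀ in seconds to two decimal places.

1.20 s

A = Σ Sᵢαᵢ = 121·0.37 + 90·0.31 + 211·0.24 + 469·0.18 = 207.73 m².
T₆₀ = 0.161·V/A = 0.161·1544/207.73 = 1.197 s.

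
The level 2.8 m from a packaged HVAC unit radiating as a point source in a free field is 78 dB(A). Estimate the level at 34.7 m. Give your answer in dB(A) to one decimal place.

Point-source attenuation: ΔL = 20·log₁₀(r₂/r₁) = 20·log₁₀(34.7/2.8) = 21.863 dB.
L₂ = 78 − 20·log₁₀(34.7/2.8) = 78 − 21.863 = 56.14 dB(A).

56.1 dB(A)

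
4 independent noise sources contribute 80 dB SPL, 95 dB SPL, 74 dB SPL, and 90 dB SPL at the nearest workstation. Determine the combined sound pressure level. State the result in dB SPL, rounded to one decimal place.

96.3 dB SPL

For uncorrelated sources the intensities add, so convert each level to linear form, sum, and take 10·log₁₀ of the total.
Σ 10^(L/10) = 10^(80/10) + 10^(95/10) + 10^(74/10) + 10^(90/10) = 4.287e+09.
L_total = 10·log₁₀(4.287e+09) = 96.32 dB SPL.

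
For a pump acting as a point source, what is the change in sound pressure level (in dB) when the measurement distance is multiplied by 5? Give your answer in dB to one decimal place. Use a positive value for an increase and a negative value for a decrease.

A point source loses 6 dB per doubling of distance; generally ΔL = −20·log₁₀(r₂/r₁).
ΔL = −20·log₁₀(5) = -13.98 dB.

-14.0 dB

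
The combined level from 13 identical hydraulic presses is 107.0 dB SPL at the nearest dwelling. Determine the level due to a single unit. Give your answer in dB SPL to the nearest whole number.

For N identical incoherent sources L_total = L₁ + 10·log₁₀ N, so L₁ = 107.0 − 10·log₁₀(13) = 107.0 − 11.139.

96 dB SPL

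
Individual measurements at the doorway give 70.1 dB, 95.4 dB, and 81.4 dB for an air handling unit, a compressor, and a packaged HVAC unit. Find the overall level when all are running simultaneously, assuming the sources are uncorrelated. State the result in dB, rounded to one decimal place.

Incoherent sources combine by intensity addition: L_total = 10·log₁₀(Σ 10^(L_i/10)).
Σ 10^(L/10) = 10^(70.1/10) + 10^(95.4/10) + 10^(81.4/10) = 3.616e+09.
L_total = 10·log₁₀(3.616e+09) = 95.58 dB.

95.6 dB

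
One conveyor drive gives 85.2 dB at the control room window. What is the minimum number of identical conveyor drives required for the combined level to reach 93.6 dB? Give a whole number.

The shortfall is 93.6 − 85.2 = 8.4 dB, and N units add 10·log₁₀ N, so need 10·log₁₀ N ≥ 8.4.
N ≥ 10^(8.4/10) = 6.918, so N = 7.

7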